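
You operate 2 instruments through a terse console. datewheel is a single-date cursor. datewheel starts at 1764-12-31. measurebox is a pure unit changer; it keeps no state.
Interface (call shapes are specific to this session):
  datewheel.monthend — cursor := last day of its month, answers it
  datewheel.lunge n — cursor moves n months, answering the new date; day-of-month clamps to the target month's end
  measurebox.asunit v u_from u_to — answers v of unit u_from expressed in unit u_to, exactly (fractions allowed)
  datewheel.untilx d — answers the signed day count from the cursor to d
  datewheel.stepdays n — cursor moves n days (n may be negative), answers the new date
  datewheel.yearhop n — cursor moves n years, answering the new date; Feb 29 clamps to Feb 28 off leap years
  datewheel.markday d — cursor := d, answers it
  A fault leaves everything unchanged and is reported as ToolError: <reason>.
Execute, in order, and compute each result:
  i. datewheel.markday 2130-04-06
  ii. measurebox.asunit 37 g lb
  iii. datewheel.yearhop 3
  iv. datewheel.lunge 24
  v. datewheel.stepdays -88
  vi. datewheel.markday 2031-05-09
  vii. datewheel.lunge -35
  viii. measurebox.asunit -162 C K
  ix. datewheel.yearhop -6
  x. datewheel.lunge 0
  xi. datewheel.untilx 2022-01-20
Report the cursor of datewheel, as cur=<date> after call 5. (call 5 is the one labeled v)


Answer: cur=2135-01-08

Derivation:
I use datewheel.markday passing d=2130-04-06, → 2130-04-06.
I run measurebox.asunit passing v=37, u_from=g, u_to=lb, → 3700000/45359237.
Next I call datewheel.yearhop passing n=3, and observe 2133-04-06.
I call datewheel.lunge passing n=24, and get 2135-04-06.
I use datewheel.stepdays passing n=-88, and observe 2135-01-08.
I call datewheel.markday passing d=2031-05-09, yielding 2031-05-09.
I try datewheel.lunge passing n=-35: 2028-06-09.
I call measurebox.asunit passing v=-162, u_from=C, u_to=K, — result: 2223/20.
I call datewheel.yearhop passing n=-6, giving 2022-06-09.
Invoking datewheel.lunge passing n=0, → 2022-06-09.
I call datewheel.untilx passing d=2022-01-20, yielding -140.


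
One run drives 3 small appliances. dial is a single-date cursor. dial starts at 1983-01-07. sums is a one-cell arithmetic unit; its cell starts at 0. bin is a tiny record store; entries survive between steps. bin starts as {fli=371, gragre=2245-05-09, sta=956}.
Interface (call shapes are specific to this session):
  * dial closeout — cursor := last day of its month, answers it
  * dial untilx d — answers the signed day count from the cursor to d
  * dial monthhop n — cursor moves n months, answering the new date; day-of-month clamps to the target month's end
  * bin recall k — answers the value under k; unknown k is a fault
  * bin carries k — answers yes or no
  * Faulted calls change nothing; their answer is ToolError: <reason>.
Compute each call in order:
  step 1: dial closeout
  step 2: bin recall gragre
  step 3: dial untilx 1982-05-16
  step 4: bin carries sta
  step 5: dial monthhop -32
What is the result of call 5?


Answer: 1980-05-31

Derivation:
·→ dial closeout()
·← 1983-01-31
·→ bin recall(k=gragre)
·← 2245-05-09
·→ dial untilx(d=1982-05-16)
·← -260
·→ bin carries(k=sta)
·← yes
·→ dial monthhop(n=-32)
·← 1980-05-31


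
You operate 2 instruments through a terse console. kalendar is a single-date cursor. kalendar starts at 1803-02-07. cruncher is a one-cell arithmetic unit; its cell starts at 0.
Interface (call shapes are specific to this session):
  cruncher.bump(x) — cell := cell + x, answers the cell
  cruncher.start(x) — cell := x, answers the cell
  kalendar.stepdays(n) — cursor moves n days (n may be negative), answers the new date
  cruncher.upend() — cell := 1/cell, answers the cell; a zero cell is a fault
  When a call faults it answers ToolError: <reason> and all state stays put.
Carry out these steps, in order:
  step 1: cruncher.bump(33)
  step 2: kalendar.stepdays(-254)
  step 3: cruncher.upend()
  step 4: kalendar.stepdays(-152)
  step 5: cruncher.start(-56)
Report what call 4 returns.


Do: cruncher.bump[x→33]
See: 33
Do: kalendar.stepdays[n→-254]
See: 1802-05-29
Do: cruncher.upend[]
See: 1/33
Do: kalendar.stepdays[n→-152]
See: 1801-12-28
Do: cruncher.start[x→-56]
See: -56

Answer: 1801-12-28


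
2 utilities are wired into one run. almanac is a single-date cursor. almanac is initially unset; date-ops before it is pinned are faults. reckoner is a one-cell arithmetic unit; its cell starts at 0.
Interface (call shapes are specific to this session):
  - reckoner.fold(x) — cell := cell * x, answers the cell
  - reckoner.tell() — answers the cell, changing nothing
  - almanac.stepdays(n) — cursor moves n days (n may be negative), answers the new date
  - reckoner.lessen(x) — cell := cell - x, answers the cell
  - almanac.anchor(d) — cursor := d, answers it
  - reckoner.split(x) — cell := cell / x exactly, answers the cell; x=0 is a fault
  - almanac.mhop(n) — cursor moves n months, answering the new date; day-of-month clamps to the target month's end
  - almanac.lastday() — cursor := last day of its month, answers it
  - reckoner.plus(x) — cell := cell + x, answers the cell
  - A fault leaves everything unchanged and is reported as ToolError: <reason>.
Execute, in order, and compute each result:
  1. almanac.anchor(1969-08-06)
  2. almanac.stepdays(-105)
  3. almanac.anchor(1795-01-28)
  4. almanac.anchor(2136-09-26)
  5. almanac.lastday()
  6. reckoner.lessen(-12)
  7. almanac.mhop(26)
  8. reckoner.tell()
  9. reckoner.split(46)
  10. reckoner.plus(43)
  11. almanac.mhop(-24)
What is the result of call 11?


Invoking anchor on d='1969-08-06', yielding 1969-08-06.
I run stepdays on n='-105', and see 1969-04-23.
Now I run anchor on d='1795-01-28', yielding 1795-01-28.
I use anchor on d='2136-09-26', → 2136-09-26.
Next I call lastday, and get 2136-09-30.
I try lessen on x='-12', and get 12.
I invoke mhop on n='26', and observe 2138-11-30.
Invoking tell, and get 12.
I invoke split on x='46', and get 6/23.
Invoking plus on x='43', and observe 995/23.
I run mhop on n='-24', which returns 2136-11-30.

Answer: 2136-11-30


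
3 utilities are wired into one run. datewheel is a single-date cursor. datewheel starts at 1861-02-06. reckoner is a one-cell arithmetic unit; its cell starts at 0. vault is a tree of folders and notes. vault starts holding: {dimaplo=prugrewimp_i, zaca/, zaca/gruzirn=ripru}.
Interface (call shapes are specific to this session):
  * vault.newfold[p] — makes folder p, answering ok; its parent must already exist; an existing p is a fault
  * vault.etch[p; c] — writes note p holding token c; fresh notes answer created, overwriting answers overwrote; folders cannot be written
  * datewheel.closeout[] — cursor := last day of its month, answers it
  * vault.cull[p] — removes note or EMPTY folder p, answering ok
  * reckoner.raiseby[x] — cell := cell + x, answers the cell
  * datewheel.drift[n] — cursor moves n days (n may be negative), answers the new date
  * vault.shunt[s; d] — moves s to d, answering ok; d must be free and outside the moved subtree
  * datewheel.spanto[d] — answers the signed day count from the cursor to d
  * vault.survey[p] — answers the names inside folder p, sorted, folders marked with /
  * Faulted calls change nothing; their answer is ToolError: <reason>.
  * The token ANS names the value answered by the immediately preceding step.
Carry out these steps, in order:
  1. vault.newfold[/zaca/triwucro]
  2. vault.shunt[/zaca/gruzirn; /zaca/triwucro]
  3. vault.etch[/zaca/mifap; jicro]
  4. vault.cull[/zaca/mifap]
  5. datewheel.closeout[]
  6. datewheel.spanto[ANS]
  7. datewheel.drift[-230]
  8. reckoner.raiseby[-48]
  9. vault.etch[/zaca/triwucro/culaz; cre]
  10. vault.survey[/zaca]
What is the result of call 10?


-- 1. vault.newfold(p→/zaca/triwucro) == ok
-- 2. vault.shunt(s→/zaca/gruzirn, d→/zaca/triwucro) == ToolError: exists
-- 3. vault.etch(p→/zaca/mifap, c→jicro) == created
-- 4. vault.cull(p→/zaca/mifap) == ok
-- 5. datewheel.closeout() == 1861-02-28
-- 6. datewheel.spanto(d→ANS) == 0
-- 7. datewheel.drift(n→-230) == 1860-07-13
-- 8. reckoner.raiseby(x→-48) == -48
-- 9. vault.etch(p→/zaca/triwucro/culaz, c→cre) == created
-- 10. vault.survey(p→/zaca) == [gruzirn, triwucro/]

Answer: [gruzirn, triwucro/]


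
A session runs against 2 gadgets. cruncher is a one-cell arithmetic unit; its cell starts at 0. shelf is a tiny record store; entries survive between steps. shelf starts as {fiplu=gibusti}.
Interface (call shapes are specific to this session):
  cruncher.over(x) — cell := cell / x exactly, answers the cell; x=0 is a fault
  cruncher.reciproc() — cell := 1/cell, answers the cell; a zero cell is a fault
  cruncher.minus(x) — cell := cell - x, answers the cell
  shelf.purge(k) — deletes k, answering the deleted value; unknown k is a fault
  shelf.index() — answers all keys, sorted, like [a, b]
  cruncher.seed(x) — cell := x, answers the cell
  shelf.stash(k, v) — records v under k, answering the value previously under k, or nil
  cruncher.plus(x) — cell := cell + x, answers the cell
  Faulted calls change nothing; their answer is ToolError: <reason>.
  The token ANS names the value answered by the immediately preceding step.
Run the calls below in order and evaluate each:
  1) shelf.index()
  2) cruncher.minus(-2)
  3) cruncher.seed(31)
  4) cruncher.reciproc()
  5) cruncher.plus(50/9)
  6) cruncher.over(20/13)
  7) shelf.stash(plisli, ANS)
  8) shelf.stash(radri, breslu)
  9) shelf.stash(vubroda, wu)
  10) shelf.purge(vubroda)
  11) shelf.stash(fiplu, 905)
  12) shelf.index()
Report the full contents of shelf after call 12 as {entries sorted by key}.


Answer: {fiplu=905, plisli=20267/5580, radri=breslu}

Derivation:
! 1. index() ~> [fiplu]
! 2. minus(-2) ~> 2
! 3. seed(31) ~> 31
! 4. reciproc() ~> 1/31
! 5. plus(50/9) ~> 1559/279
! 6. over(20/13) ~> 20267/5580
! 7. stash(plisli, ANS) ~> nil
! 8. stash(radri, breslu) ~> nil
! 9. stash(vubroda, wu) ~> nil
! 10. purge(vubroda) ~> wu
! 11. stash(fiplu, 905) ~> gibusti
! 12. index() ~> [fiplu, plisli, radri]


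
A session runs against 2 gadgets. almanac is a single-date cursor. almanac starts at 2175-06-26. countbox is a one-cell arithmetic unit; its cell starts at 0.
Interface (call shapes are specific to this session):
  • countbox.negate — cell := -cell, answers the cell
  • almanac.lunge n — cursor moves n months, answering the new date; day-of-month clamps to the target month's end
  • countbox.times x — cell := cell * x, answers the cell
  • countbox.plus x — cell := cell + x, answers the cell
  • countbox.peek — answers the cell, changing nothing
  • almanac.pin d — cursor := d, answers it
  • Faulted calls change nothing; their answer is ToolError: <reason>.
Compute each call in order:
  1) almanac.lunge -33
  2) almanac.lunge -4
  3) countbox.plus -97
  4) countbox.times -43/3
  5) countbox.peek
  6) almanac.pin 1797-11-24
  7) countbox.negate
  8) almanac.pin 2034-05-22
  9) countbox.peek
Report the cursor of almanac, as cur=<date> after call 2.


> lunge n: -33
= 2172-09-26
> lunge n: -4
= 2172-05-26
> plus x: -97
= -97
> times x: -43/3
= 4171/3
> peek
= 4171/3
> pin d: 1797-11-24
= 1797-11-24
> negate
= -4171/3
> pin d: 2034-05-22
= 2034-05-22
> peek
= -4171/3

Answer: cur=2172-05-26


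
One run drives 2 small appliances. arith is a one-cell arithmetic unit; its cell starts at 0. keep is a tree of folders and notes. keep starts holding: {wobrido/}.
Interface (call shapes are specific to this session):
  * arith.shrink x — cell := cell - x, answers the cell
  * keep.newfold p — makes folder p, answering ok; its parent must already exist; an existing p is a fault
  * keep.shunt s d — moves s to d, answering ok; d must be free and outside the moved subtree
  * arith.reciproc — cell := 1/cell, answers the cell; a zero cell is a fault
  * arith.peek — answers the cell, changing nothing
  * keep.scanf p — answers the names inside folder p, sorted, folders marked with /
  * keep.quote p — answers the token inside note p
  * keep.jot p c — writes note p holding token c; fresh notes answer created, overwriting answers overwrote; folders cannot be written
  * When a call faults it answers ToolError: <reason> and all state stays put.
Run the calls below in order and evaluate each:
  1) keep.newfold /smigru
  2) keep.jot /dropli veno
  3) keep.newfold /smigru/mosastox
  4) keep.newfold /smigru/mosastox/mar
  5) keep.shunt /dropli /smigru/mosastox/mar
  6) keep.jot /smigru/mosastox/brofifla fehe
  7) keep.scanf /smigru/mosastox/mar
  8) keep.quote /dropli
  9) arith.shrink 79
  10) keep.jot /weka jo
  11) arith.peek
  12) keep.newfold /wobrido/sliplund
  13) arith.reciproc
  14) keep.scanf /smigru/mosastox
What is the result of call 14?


Answer: [brofifla, mar/]

Derivation:
I run newfold passing p: /smigru, and get ok.
Now I run jot passing p: /dropli, c: veno, giving created.
I call newfold passing p: /smigru/mosastox, giving ok.
Using newfold passing p: /smigru/mosastox/mar, — result: ok.
Now I run shunt passing s: /dropli, d: /smigru/mosastox/mar, and observe ToolError: exists.
Using jot passing p: /smigru/mosastox/brofifla, c: fehe, and get created.
Next I call scanf passing p: /smigru/mosastox/mar, → [].
I call quote passing p: /dropli: veno.
I call shrink passing x: 79, — result: -79.
Then jot passing p: /weka, c: jo, — result: created.
Invoking peek, and observe -79.
Then newfold passing p: /wobrido/sliplund, → ok.
Then reciproc, yielding -1/79.
Then scanf passing p: /smigru/mosastox, → [brofifla, mar/].


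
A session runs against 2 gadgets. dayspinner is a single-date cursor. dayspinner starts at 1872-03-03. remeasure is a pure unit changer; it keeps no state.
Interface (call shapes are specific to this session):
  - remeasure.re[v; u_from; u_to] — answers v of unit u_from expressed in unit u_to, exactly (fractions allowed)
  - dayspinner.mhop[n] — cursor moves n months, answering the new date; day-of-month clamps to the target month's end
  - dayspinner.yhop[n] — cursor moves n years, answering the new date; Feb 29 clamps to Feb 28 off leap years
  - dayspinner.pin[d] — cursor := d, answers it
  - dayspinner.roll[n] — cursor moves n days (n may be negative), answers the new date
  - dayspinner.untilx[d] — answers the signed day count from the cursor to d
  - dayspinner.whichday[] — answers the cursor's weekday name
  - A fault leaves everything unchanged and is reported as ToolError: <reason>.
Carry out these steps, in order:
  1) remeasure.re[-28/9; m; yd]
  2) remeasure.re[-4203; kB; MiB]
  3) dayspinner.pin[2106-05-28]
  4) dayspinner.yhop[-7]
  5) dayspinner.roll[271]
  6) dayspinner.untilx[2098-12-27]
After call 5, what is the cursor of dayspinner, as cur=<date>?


Do: remeasure.re[v: -28/9; u_from: m; u_to: yd]
See: -35000/10287
Do: remeasure.re[v: -4203; u_from: kB; u_to: MiB]
See: -525375/131072
Do: dayspinner.pin[d: 2106-05-28]
See: 2106-05-28
Do: dayspinner.yhop[n: -7]
See: 2099-05-28
Do: dayspinner.roll[n: 271]
See: 2100-02-23
Do: dayspinner.untilx[d: 2098-12-27]
See: -423

Answer: cur=2100-02-23


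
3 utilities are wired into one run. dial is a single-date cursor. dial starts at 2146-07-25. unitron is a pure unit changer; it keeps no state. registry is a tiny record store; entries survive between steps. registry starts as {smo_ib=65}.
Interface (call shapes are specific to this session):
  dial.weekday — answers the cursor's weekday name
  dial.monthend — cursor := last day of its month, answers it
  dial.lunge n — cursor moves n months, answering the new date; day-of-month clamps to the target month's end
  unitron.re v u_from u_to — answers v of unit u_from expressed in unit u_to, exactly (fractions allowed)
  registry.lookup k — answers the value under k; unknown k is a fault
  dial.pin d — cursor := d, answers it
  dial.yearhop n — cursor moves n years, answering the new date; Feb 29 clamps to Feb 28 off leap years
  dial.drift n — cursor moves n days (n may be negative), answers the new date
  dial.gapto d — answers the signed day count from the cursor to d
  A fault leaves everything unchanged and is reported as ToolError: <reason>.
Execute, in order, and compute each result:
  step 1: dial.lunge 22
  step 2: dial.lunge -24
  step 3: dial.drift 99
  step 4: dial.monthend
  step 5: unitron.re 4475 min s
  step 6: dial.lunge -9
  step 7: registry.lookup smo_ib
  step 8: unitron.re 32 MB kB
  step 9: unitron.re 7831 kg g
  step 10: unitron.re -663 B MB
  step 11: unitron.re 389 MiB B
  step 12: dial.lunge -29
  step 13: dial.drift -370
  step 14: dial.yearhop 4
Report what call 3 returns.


·→ dial.lunge(n=22)
·← 2148-05-25
·→ dial.lunge(n=-24)
·← 2146-05-25
·→ dial.drift(n=99)
·← 2146-09-01
·→ dial.monthend()
·← 2146-09-30
·→ unitron.re(v=4475, u_from=min, u_to=s)
·← 268500
·→ dial.lunge(n=-9)
·← 2145-12-30
·→ registry.lookup(k=smo_ib)
·← 65
·→ unitron.re(v=32, u_from=MB, u_to=kB)
·← 32000
·→ unitron.re(v=7831, u_from=kg, u_to=g)
·← 7831000
·→ unitron.re(v=-663, u_from=B, u_to=MB)
·← -663/1000000
·→ unitron.re(v=389, u_from=MiB, u_to=B)
·← 407896064
·→ dial.lunge(n=-29)
·← 2143-07-30
·→ dial.drift(n=-370)
·← 2142-07-25
·→ dial.yearhop(n=4)
·← 2146-07-25

Answer: 2146-09-01


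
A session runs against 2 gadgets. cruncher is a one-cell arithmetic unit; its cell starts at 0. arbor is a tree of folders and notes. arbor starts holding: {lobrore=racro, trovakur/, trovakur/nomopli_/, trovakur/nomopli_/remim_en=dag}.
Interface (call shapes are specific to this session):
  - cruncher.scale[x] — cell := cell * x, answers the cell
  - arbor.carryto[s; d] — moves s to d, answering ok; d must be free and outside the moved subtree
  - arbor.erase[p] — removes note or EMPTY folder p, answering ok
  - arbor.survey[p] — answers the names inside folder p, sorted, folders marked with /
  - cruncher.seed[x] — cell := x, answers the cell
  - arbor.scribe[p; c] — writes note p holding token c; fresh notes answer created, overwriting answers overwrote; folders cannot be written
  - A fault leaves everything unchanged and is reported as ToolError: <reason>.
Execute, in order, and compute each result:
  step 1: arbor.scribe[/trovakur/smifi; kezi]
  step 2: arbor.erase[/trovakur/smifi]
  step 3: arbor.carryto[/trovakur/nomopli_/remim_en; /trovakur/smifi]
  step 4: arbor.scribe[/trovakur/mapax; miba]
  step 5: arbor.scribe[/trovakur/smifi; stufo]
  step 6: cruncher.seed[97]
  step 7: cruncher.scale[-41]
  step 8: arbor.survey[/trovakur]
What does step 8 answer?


Answer: [mapax, nomopli_/, smifi]

Derivation:
Now I run arbor.scribe with p: /trovakur/smifi, c: kezi: created.
I run arbor.erase with p: /trovakur/smifi, which returns ok.
I use arbor.carryto with s: /trovakur/nomopli_/remim_en, d: /trovakur/smifi, and see ok.
Calling arbor.scribe with p: /trovakur/mapax, c: miba, which returns created.
I run arbor.scribe with p: /trovakur/smifi, c: stufo, and see overwrote.
I invoke cruncher.seed with x: 97, which returns 97.
Now I run cruncher.scale with x: -41, and get -3977.
I try arbor.survey with p: /trovakur, and get [mapax, nomopli_/, smifi].


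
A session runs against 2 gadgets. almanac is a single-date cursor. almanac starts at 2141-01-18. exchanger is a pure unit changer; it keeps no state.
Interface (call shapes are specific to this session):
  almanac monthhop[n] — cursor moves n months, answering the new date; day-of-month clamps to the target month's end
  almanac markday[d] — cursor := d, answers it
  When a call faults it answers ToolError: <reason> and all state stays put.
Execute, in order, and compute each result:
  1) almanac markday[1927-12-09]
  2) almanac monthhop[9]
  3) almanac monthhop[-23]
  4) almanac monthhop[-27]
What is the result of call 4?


Answer: 1924-07-09

Derivation:
% 1. almanac markday(d→1927-12-09) ~> 1927-12-09
% 2. almanac monthhop(n→9) ~> 1928-09-09
% 3. almanac monthhop(n→-23) ~> 1926-10-09
% 4. almanac monthhop(n→-27) ~> 1924-07-09


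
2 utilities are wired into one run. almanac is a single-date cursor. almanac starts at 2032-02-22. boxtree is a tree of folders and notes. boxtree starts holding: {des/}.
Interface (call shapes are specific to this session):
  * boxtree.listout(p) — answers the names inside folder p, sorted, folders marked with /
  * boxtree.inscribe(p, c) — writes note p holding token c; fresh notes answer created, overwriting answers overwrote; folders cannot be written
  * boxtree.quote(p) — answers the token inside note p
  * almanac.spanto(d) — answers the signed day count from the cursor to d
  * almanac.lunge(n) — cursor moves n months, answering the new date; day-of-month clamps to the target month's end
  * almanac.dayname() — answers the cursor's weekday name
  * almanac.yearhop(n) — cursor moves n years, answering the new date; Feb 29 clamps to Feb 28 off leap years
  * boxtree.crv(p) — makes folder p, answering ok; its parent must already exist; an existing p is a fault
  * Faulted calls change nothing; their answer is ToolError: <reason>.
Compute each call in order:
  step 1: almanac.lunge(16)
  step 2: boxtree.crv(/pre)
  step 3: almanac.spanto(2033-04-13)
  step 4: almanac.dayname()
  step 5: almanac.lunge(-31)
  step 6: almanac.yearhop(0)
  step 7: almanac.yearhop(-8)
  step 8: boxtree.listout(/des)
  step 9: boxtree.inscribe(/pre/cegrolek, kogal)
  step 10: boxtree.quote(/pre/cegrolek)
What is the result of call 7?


Answer: 2022-11-22

Derivation:
Now I run almanac.lunge on n→16, and observe 2033-06-22.
Calling boxtree.crv on p→/pre, and observe ok.
I call almanac.spanto on d→2033-04-13, — result: -70.
Next I call almanac.dayname(), and observe Wednesday.
I call almanac.lunge on n→-31, and get 2030-11-22.
Using almanac.yearhop on n→0: 2030-11-22.
I invoke almanac.yearhop on n→-8, giving 2022-11-22.
Calling boxtree.listout on p→/des, giving [].
Calling boxtree.inscribe on p→/pre/cegrolek, c→kogal, → created.
Now I run boxtree.quote on p→/pre/cegrolek, which returns kogal.


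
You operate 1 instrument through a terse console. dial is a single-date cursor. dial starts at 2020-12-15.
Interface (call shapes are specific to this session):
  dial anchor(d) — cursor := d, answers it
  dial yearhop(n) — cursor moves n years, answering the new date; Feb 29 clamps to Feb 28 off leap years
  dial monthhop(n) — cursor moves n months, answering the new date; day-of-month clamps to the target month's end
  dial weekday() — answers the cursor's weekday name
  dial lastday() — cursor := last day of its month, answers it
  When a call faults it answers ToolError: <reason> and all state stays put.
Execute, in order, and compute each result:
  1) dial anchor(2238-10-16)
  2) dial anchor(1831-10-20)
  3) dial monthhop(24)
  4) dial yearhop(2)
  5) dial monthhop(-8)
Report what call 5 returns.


Answer: 1835-02-20

Derivation:
·→ dial anchor(2238-10-16)
·← 2238-10-16
·→ dial anchor(1831-10-20)
·← 1831-10-20
·→ dial monthhop(24)
·← 1833-10-20
·→ dial yearhop(2)
·← 1835-10-20
·→ dial monthhop(-8)
·← 1835-02-20


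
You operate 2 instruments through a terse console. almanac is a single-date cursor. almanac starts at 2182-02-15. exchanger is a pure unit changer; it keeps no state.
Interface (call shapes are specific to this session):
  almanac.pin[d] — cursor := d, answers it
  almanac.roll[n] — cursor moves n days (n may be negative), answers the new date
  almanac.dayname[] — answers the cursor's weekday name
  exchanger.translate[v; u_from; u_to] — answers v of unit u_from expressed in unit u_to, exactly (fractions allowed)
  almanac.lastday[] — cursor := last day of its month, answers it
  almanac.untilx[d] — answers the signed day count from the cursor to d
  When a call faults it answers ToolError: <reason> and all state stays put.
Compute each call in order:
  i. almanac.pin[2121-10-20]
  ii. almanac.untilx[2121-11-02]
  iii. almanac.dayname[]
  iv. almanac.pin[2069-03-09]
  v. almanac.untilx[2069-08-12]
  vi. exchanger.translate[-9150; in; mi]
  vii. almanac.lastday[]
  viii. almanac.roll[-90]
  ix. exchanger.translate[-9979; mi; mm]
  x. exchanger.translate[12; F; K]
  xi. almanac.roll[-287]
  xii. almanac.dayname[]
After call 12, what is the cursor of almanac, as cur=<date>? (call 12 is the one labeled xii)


Answer: cur=2068-03-19

Derivation:
% almanac.pin d=2121-10-20
[out] 2121-10-20
% almanac.untilx d=2121-11-02
[out] 13
% almanac.dayname
[out] Monday
% almanac.pin d=2069-03-09
[out] 2069-03-09
% almanac.untilx d=2069-08-12
[out] 156
% exchanger.translate v=-9150 u_from=in u_to=mi
[out] -305/2112
% almanac.lastday
[out] 2069-03-31
% almanac.roll n=-90
[out] 2068-12-31
% exchanger.translate v=-9979 u_from=mi u_to=mm
[out] -16059643776
% exchanger.translate v=12 u_from=F u_to=K
[out] 47167/180
% almanac.roll n=-287
[out] 2068-03-19
% almanac.dayname
[out] Monday


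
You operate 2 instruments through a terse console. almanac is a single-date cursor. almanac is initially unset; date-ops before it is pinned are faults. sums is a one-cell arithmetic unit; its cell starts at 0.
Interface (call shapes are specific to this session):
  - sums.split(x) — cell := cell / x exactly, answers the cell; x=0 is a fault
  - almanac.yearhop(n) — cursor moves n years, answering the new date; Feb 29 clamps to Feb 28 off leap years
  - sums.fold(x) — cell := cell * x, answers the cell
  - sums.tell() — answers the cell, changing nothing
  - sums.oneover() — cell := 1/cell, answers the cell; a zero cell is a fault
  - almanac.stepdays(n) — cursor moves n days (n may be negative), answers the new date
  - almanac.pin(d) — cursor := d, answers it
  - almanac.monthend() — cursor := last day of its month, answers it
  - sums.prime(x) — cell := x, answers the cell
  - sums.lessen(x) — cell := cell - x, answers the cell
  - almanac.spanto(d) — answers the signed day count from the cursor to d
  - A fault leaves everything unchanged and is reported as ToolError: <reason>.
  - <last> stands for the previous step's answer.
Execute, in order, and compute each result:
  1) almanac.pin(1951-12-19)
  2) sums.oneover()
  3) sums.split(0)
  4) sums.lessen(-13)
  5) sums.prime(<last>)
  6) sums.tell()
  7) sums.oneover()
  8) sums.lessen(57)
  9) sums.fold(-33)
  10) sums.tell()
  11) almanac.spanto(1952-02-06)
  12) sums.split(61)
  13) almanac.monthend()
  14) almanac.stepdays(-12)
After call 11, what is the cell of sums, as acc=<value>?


==> almanac.pin(d='1951-12-19')
<== 1951-12-19
==> sums.oneover()
<== ToolError: reciprocal of zero
==> sums.split(x='0')
<== ToolError: division by zero
==> sums.lessen(x='-13')
<== 13
==> sums.prime(x='<last>')
<== 13
==> sums.tell()
<== 13
==> sums.oneover()
<== 1/13
==> sums.lessen(x='57')
<== -740/13
==> sums.fold(x='-33')
<== 24420/13
==> sums.tell()
<== 24420/13
==> almanac.spanto(d='1952-02-06')
<== 49
==> sums.split(x='61')
<== 24420/793
==> almanac.monthend()
<== 1951-12-31
==> almanac.stepdays(n='-12')
<== 1951-12-19

Answer: acc=24420/13


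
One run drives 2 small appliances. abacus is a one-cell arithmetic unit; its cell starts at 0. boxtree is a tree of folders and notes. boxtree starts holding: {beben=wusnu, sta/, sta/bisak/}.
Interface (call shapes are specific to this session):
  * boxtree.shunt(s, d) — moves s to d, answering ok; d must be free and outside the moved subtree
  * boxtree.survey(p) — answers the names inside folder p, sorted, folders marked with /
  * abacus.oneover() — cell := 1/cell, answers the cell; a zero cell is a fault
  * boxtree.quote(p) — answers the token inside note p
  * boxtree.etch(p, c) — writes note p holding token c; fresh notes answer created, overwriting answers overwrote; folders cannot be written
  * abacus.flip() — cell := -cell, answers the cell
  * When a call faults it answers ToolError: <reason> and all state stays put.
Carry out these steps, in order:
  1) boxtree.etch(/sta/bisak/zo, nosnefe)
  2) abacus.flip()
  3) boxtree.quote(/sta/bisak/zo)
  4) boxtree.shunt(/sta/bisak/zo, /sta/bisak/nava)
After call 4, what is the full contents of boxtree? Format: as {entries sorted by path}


·→ boxtree.etch(p=/sta/bisak/zo, c=nosnefe)
·← created
·→ abacus.flip()
·← 0
·→ boxtree.quote(p=/sta/bisak/zo)
·← nosnefe
·→ boxtree.shunt(s=/sta/bisak/zo, d=/sta/bisak/nava)
·← ok

Answer: {beben=wusnu, sta/, sta/bisak/, sta/bisak/nava=nosnefe}


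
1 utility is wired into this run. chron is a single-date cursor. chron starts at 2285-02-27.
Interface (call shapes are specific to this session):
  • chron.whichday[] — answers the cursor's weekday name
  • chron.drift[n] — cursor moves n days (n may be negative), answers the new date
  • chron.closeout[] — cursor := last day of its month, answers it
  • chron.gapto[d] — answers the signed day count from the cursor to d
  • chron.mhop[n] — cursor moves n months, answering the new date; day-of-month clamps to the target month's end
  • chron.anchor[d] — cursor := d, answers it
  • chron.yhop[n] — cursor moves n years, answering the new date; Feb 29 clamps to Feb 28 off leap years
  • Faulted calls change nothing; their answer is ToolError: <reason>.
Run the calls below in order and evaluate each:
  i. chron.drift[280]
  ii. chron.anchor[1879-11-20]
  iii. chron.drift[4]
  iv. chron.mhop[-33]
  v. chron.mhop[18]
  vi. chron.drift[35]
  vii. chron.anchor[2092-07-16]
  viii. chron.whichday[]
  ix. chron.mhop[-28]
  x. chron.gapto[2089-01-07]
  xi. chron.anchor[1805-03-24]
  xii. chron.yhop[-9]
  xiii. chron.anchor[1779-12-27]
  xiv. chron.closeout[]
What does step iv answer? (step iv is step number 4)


-> drift(n='280')
<- 2285-12-04
-> anchor(d='1879-11-20')
<- 1879-11-20
-> drift(n='4')
<- 1879-11-24
-> mhop(n='-33')
<- 1877-02-24
-> mhop(n='18')
<- 1878-08-24
-> drift(n='35')
<- 1878-09-28
-> anchor(d='2092-07-16')
<- 2092-07-16
-> whichday()
<- Wednesday
-> mhop(n='-28')
<- 2090-03-16
-> gapto(d='2089-01-07')
<- -433
-> anchor(d='1805-03-24')
<- 1805-03-24
-> yhop(n='-9')
<- 1796-03-24
-> anchor(d='1779-12-27')
<- 1779-12-27
-> closeout()
<- 1779-12-31

Answer: 1877-02-24


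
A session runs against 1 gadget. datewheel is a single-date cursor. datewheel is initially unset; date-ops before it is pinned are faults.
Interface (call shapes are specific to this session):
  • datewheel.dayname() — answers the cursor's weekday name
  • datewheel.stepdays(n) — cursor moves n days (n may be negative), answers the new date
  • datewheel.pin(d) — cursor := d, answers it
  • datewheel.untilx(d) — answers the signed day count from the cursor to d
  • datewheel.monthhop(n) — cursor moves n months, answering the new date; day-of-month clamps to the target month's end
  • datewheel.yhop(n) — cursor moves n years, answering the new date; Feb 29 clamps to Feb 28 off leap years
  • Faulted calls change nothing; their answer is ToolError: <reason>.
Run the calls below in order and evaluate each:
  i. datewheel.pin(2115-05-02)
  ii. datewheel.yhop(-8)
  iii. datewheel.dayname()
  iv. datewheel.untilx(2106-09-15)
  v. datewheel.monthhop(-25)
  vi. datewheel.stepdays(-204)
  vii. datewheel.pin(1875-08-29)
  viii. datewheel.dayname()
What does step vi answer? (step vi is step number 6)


Answer: 2104-09-10

Derivation:
~$ datewheel.pin d=2115-05-02
  2115-05-02
~$ datewheel.yhop n=-8
  2107-05-02
~$ datewheel.dayname
  Monday
~$ datewheel.untilx d=2106-09-15
  -229
~$ datewheel.monthhop n=-25
  2105-04-02
~$ datewheel.stepdays n=-204
  2104-09-10
~$ datewheel.pin d=1875-08-29
  1875-08-29
~$ datewheel.dayname
  Sunday


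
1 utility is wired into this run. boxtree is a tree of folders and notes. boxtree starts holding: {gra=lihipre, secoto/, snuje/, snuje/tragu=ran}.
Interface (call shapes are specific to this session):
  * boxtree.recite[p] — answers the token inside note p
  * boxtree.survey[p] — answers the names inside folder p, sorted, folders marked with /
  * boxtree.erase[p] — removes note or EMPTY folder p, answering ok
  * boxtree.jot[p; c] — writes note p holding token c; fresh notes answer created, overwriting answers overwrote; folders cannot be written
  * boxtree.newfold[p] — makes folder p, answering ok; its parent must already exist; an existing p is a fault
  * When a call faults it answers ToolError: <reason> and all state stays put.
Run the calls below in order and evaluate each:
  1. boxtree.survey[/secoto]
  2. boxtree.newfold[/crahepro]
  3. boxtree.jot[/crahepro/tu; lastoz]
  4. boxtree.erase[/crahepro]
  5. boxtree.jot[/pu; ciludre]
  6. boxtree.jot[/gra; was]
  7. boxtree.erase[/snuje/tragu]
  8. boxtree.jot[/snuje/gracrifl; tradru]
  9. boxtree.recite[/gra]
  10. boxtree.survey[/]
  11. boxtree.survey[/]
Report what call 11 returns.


Answer: [crahepro/, gra, pu, secoto/, snuje/]

Derivation:
> boxtree.survey p: /secoto
[out] []
> boxtree.newfold p: /crahepro
[out] ok
> boxtree.jot p: /crahepro/tu c: lastoz
[out] created
> boxtree.erase p: /crahepro
[out] ToolError: not empty
> boxtree.jot p: /pu c: ciludre
[out] created
> boxtree.jot p: /gra c: was
[out] overwrote
> boxtree.erase p: /snuje/tragu
[out] ok
> boxtree.jot p: /snuje/gracrifl c: tradru
[out] created
> boxtree.recite p: /gra
[out] was
> boxtree.survey p: /
[out] [crahepro/, gra, pu, secoto/, snuje/]
> boxtree.survey p: /
[out] [crahepro/, gra, pu, secoto/, snuje/]


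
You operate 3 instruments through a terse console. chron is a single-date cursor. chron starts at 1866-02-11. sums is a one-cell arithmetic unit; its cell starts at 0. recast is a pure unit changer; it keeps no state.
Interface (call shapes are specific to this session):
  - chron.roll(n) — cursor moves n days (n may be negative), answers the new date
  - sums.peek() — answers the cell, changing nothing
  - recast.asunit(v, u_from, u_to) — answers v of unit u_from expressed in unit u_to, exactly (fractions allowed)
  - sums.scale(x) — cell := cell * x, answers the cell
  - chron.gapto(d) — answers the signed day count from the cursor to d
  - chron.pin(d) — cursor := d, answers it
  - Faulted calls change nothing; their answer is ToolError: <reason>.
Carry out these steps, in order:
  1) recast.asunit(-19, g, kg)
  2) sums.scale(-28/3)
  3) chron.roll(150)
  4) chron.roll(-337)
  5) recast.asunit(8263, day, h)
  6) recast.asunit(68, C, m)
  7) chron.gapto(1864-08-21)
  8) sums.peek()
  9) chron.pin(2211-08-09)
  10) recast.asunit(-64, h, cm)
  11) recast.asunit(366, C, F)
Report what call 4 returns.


> asunit v=-19 u_from=g u_to=kg
:: -19/1000
> scale x=-28/3
:: 0
> roll n=150
:: 1866-07-11
> roll n=-337
:: 1865-08-08
> asunit v=8263 u_from=day u_to=h
:: 198312
> asunit v=68 u_from=C u_to=m
:: ToolError: incompatible units
> gapto d=1864-08-21
:: -352
> peek
:: 0
> pin d=2211-08-09
:: 2211-08-09
> asunit v=-64 u_from=h u_to=cm
:: ToolError: incompatible units
> asunit v=366 u_from=C u_to=F
:: 3454/5

Answer: 1865-08-08


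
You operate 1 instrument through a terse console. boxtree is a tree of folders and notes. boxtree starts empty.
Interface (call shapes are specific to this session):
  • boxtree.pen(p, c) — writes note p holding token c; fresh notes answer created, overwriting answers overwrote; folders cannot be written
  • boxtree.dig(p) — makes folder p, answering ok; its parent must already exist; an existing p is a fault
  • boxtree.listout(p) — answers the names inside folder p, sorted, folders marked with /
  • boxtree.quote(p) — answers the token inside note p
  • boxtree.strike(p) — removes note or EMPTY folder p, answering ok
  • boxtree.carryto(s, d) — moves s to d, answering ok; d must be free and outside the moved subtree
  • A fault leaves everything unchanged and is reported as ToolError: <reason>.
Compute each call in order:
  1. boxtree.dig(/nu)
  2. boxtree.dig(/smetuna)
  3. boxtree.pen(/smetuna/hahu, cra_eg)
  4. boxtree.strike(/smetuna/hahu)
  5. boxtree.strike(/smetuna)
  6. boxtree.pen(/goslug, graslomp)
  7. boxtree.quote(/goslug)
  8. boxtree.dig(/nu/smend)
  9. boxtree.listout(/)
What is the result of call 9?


==> boxtree.dig(/nu)
<== ok
==> boxtree.dig(/smetuna)
<== ok
==> boxtree.pen(/smetuna/hahu, cra_eg)
<== created
==> boxtree.strike(/smetuna/hahu)
<== ok
==> boxtree.strike(/smetuna)
<== ok
==> boxtree.pen(/goslug, graslomp)
<== created
==> boxtree.quote(/goslug)
<== graslomp
==> boxtree.dig(/nu/smend)
<== ok
==> boxtree.listout(/)
<== [goslug, nu/]

Answer: [goslug, nu/]


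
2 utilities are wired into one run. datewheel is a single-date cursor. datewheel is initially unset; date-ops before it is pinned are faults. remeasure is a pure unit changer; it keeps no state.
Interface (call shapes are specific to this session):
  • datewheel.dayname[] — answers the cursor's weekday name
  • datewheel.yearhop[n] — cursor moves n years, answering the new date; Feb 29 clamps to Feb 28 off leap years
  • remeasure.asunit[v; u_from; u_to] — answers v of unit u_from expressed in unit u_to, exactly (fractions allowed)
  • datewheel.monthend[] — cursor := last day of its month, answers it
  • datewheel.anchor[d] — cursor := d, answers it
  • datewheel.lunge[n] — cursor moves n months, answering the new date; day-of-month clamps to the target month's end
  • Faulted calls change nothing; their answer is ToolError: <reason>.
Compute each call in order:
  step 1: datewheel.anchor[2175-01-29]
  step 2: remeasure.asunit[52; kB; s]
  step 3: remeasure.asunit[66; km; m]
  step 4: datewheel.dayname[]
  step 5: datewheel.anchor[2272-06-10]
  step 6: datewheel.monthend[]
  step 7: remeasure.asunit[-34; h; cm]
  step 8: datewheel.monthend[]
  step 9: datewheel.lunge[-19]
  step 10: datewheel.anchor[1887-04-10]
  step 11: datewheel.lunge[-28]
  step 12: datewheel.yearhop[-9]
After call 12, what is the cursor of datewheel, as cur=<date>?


Answer: cur=1875-12-10

Derivation:
-> anchor(d→2175-01-29)
<- 2175-01-29
-> asunit(v→52, u_from→kB, u_to→s)
<- ToolError: incompatible units
-> asunit(v→66, u_from→km, u_to→m)
<- 66000
-> dayname()
<- Sunday
-> anchor(d→2272-06-10)
<- 2272-06-10
-> monthend()
<- 2272-06-30
-> asunit(v→-34, u_from→h, u_to→cm)
<- ToolError: incompatible units
-> monthend()
<- 2272-06-30
-> lunge(n→-19)
<- 2270-11-30
-> anchor(d→1887-04-10)
<- 1887-04-10
-> lunge(n→-28)
<- 1884-12-10
-> yearhop(n→-9)
<- 1875-12-10


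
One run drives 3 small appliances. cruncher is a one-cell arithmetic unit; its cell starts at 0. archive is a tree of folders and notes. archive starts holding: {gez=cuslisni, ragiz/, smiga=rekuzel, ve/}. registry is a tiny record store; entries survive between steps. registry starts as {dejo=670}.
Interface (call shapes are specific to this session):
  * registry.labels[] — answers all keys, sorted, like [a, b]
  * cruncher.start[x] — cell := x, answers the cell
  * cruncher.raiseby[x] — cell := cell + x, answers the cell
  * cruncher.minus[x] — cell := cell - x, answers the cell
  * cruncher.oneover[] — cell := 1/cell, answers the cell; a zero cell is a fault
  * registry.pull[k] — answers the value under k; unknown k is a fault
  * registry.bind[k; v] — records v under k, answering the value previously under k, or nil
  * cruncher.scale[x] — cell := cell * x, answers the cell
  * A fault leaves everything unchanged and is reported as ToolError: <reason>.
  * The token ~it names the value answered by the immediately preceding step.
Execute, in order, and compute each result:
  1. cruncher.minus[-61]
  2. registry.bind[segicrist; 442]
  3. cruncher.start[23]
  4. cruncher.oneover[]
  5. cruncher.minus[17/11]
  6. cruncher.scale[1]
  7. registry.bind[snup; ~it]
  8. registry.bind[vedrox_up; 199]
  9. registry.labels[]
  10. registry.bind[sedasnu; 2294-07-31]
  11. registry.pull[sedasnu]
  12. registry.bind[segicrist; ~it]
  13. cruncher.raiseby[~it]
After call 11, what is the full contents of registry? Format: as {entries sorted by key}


Answer: {dejo=670, sedasnu=2294-07-31, segicrist=442, snup=-380/253, vedrox_up=199}

Derivation:
[in] minus x=-61
:: 61
[in] bind k=segicrist v=442
:: nil
[in] start x=23
:: 23
[in] oneover
:: 1/23
[in] minus x=17/11
:: -380/253
[in] scale x=1
:: -380/253
[in] bind k=snup v=~it
:: nil
[in] bind k=vedrox_up v=199
:: nil
[in] labels
:: [dejo, segicrist, snup, vedrox_up]
[in] bind k=sedasnu v=2294-07-31
:: nil
[in] pull k=sedasnu
:: 2294-07-31
[in] bind k=segicrist v=~it
:: 442
[in] raiseby x=~it
:: 111446/253
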